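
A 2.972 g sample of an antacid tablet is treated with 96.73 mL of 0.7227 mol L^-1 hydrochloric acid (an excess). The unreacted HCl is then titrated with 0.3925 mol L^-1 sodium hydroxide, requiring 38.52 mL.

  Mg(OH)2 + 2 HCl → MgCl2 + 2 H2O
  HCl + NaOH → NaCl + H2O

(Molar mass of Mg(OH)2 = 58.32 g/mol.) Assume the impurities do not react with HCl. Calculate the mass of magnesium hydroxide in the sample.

1.598 g

n(HCl) added = 0.09673 × 0.7227 = 0.06991 mol
n(NaOH) used in back-titration = 0.03852 × 0.3925 = 0.01512 mol
n(HCl) left over = 0.01512 mol (1:1 ratio)
n(HCl) consumed by analyte = 0.06991 − 0.01512 = 0.05479 mol
From the 1:2 ratio, n(Mg(OH)2) = 1/2 × 0.05479 = 0.02739 mol
mass of Mg(OH)2 = 0.02739 × 58.32 = 1.598 g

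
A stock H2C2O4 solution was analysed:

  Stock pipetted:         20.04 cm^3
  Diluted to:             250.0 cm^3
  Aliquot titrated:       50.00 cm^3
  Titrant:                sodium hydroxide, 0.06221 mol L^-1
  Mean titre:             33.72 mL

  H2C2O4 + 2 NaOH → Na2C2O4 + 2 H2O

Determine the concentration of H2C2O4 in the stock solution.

0.2617 mol/L

n(NaOH) = 0.03372 × 0.06221 = 2.098 × 10^-3 mol
From the 1:2 ratio, n(H2C2O4) in the aliquot = 1/2 × 2.098 × 10^-3 = 1.049 × 10^-3 mol
[H2C2O4]_dilute = 1.049 × 10^-3 / 0.05000 = 0.02098 mol/L
Dilution factor = 250.0 / 20.04 = 12.48
[H2C2O4]_stock = 0.02098 × 12.48 = 0.2617 mol/L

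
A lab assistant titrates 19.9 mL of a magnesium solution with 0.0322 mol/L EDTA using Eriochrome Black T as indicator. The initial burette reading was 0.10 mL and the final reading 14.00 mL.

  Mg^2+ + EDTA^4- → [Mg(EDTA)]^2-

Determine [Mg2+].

0.0225 mol/L

n(EDTA) = 0.0139 L × 0.0322 mol/L = 4.48 × 10^-4 mol
n(Mg2+) = 4.48 × 10^-4 mol (1:1 mole ratio)
[Mg2+] = 4.48 × 10^-4 mol / 0.0199 L = 0.0225 mol/L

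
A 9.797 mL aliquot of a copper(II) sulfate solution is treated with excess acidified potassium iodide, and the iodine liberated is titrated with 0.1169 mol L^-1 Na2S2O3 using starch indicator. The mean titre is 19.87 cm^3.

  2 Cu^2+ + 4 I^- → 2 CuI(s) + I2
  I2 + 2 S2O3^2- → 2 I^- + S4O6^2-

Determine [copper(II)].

0.2371 mol/L

n(S2O3^2-) = 0.01987 × 0.1169 = 2.323 × 10^-3 mol
n(I2) = n(S2O3^2-)/2 = 1.161 × 10^-3 mol
From the 2:1 ratio, n(Cu2+) in the aliquot = 2/1 × 1.161 × 10^-3 = 2.323 × 10^-3 mol
[Cu2+] = 2.323 × 10^-3 / 0.009797 = 0.2371 mol/L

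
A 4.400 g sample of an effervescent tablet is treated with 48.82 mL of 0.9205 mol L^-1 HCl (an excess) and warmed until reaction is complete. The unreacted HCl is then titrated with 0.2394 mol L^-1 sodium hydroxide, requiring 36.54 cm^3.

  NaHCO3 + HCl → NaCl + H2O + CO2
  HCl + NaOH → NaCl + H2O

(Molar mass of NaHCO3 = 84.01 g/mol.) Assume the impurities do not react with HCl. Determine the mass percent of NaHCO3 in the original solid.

n(HCl) added = 0.04882 × 0.9205 = 0.04494 mol
n(NaOH) used in back-titration = 0.03654 × 0.2394 = 8.748 × 10^-3 mol
n(HCl) left over = 8.748 × 10^-3 mol (1:1 ratio)
n(HCl) consumed by analyte = 0.04494 − 8.748 × 10^-3 = 0.03619 mol
n(NaHCO3) = 0.03619 mol (1:1 ratio)
mass of NaHCO3 = 0.03619 × 84.01 = 3.040 g
% NaHCO3 = 3.040 / 4.400 × 100 = 69.10 %

69.10 %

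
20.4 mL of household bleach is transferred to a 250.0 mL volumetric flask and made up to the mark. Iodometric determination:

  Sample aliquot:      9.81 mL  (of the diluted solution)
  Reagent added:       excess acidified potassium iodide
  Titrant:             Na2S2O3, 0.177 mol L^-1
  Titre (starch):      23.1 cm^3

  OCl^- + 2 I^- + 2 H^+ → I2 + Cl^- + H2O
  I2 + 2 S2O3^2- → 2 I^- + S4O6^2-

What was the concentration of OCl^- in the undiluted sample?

2.55 mol/L

n(S2O3^2-) = 0.0231 × 0.177 = 4.09 × 10^-3 mol
n(I2) = n(S2O3^2-)/2 = 2.04 × 10^-3 mol
n(OCl^-) in the aliquot = 2.04 × 10^-3 mol (1:1 ratio)
[OCl^-]_dilute = 2.04 × 10^-3 / 0.00981 = 0.208 mol/L
[OCl^-]_original = 0.208 × 250.0/20.4 = 2.55 mol/L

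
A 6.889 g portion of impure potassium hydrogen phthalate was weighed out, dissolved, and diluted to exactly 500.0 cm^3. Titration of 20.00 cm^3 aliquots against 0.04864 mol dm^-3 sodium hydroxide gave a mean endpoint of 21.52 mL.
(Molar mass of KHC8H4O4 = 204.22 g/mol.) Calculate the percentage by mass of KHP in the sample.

77.57 %

KHC8H4O4 + NaOH → KNaC8H4O4 + H2O
n(NaOH) per titration = 0.02152 × 0.04864 = 1.047 × 10^-3 mol
n(KHC8H4O4) in each aliquot = 1.047 × 10^-3 mol (1:1 ratio)
n(KHC8H4O4) in the whole flask = 1.047 × 10^-3 × 500.0/20.00 = 0.02617 mol
mass of KHC8H4O4 = 0.02617 × 204.22 = 5.344 g
% KHC8H4O4 = 5.344 / 6.889 × 100 = 77.57 %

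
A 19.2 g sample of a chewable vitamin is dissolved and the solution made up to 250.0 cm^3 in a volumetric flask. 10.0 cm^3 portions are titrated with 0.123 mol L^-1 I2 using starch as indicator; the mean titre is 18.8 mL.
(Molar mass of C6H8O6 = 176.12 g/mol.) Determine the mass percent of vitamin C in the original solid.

53.0 %

C6H8O6 + I2 → C6H6O6 + 2 HI
n(I2) per titration = 0.0188 × 0.123 = 2.31 × 10^-3 mol
n(C6H8O6) in each aliquot = 2.31 × 10^-3 mol (1:1 ratio)
n(C6H8O6) in the whole flask = 2.31 × 10^-3 × 250.0/10.0 = 0.0578 mol
mass of C6H8O6 = 0.0578 × 176.12 = 10.2 g
% C6H8O6 = 10.2 / 19.2 × 100 = 53.0 %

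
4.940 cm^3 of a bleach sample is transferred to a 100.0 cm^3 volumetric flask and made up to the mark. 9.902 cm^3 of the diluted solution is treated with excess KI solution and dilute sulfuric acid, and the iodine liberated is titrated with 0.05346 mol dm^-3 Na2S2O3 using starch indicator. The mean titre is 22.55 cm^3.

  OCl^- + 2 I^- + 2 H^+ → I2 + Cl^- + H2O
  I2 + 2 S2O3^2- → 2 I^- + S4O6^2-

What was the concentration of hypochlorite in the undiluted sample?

n(S2O3^2-) = 0.02255 × 0.05346 = 1.206 × 10^-3 mol
n(I2) = n(S2O3^2-)/2 = 6.028 × 10^-4 mol
n(OCl^-) in the aliquot = 6.028 × 10^-4 mol (1:1 ratio)
[OCl^-]_dilute = 6.028 × 10^-4 / 0.009902 = 0.06087 mol/L
[OCl^-]_original = 0.06087 × 100.0/4.940 = 1.232 mol/L

1.232 mol/L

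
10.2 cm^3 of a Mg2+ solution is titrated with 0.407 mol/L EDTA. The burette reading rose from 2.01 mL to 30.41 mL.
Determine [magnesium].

Mg^2+ + EDTA^4- → [Mg(EDTA)]^2-
n(EDTA) = 0.0284 L × 0.407 mol/L = 0.0116 mol
n(Mg2+) = 0.0116 mol (1:1 mole ratio)
[Mg2+] = 0.0116 mol / 0.0102 L = 1.13 mol/L

1.13 mol/L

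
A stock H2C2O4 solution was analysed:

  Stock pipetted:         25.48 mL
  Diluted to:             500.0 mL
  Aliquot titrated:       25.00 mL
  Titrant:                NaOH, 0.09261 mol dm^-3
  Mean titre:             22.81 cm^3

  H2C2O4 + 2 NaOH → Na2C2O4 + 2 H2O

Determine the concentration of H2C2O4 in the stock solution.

n(NaOH) = 0.02281 × 0.09261 = 2.112 × 10^-3 mol
From the 1:2 ratio, n(H2C2O4) in the aliquot = 1/2 × 2.112 × 10^-3 = 1.056 × 10^-3 mol
[H2C2O4]_dilute = 1.056 × 10^-3 / 0.02500 = 0.04225 mol/L
Dilution factor = 500.0 / 25.48 = 19.62
[H2C2O4]_stock = 0.04225 × 19.62 = 0.8291 mol/L

0.8291 mol/L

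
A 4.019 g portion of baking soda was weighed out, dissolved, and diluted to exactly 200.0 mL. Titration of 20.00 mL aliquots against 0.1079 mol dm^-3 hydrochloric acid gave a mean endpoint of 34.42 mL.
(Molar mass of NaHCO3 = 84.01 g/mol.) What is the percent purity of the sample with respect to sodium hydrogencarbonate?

77.63 %

NaHCO3 + HCl → NaCl + H2O + CO2
n(HCl) per titration = 0.03442 × 0.1079 = 3.714 × 10^-3 mol
n(NaHCO3) in each aliquot = 3.714 × 10^-3 mol (1:1 ratio)
n(NaHCO3) in the whole flask = 3.714 × 10^-3 × 200.0/20.00 = 0.03714 mol
mass of NaHCO3 = 0.03714 × 84.01 = 3.120 g
% NaHCO3 = 3.120 / 4.019 × 100 = 77.63 %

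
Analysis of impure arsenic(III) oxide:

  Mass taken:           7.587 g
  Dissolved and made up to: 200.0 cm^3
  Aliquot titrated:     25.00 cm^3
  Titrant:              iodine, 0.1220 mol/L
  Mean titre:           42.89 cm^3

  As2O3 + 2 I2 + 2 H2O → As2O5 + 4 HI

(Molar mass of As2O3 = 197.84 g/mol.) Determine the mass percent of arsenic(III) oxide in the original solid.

54.58 %

n(I2) per titration = 0.04289 × 0.1220 = 5.233 × 10^-3 mol
From the 1:2 ratio, n(As2O3) in each aliquot = 1/2 × 5.233 × 10^-3 = 2.616 × 10^-3 mol
n(As2O3) in the whole flask = 2.616 × 10^-3 × 200.0/25.00 = 0.02093 mol
mass of As2O3 = 0.02093 × 197.84 = 4.141 g
% As2O3 = 4.141 / 7.587 × 100 = 54.58 %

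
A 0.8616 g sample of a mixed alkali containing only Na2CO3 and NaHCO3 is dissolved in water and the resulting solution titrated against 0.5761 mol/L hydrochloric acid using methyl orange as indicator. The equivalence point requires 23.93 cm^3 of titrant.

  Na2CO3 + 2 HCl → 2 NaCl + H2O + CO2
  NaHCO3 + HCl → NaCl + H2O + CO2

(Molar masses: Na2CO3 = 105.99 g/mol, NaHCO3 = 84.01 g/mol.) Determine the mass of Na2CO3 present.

0.5067 g

n(HCl) = 0.02393 × 0.5761 = 0.01379 mol
Let x = n(Na2CO3), y = n(NaHCO3).
Titrant: 2x + 1y = 0.01379;  mass: 105.99x + 84.01y = 0.8616
Solving, x = 4.781 × 10^-3 mol, y = 4.224 × 10^-3 mol
mass of Na2CO3 = 4.781 × 10^-3 × 105.99 = 0.5067 g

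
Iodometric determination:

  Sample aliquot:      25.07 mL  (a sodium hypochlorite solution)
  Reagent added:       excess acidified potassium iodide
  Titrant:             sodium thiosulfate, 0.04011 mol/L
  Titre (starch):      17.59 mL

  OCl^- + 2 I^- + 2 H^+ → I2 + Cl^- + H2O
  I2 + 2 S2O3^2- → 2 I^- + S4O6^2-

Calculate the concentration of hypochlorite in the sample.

n(S2O3^2-) = 0.01759 × 0.04011 = 7.055 × 10^-4 mol
n(I2) = n(S2O3^2-)/2 = 3.528 × 10^-4 mol
n(OCl^-) in the aliquot = 3.528 × 10^-4 mol (1:1 ratio)
[OCl^-] = 3.528 × 10^-4 / 0.02507 = 0.01407 mol/L

0.01407 mol/L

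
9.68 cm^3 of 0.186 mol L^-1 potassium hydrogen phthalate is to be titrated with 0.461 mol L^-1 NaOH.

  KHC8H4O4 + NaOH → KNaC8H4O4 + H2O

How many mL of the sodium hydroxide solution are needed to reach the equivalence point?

n(KHC8H4O4) = 0.00968 L × 0.186 mol/L = 1.80 × 10^-3 mol
n(NaOH) = 1.80 × 10^-3 mol (1:1 stoichiometry)
V(NaOH) = 1.80 × 10^-3 mol / 0.461 mol/L = 0.00391 L = 3.91 mL

3.91 mL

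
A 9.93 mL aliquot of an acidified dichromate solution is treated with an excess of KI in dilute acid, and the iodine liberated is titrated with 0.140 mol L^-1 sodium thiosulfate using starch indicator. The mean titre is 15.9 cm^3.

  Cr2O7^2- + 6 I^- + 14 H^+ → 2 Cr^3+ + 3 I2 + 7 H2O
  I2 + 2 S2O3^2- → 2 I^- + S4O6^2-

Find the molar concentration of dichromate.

0.0374 mol/L

n(S2O3^2-) = 0.0159 × 0.140 = 2.23 × 10^-3 mol
n(I2) = n(S2O3^2-)/2 = 1.11 × 10^-3 mol
From the 1:3 ratio, n(Cr2O7^2-) in the aliquot = 1/3 × 1.11 × 10^-3 = 3.71 × 10^-4 mol
[Cr2O7^2-] = 3.71 × 10^-4 / 0.00993 = 0.0374 mol/L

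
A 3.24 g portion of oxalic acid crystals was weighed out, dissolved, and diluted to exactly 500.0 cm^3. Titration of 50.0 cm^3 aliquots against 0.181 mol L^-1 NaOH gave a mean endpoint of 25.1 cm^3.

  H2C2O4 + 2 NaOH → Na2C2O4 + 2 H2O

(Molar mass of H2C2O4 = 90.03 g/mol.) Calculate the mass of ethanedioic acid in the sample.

n(NaOH) per titration = 0.0251 × 0.181 = 4.54 × 10^-3 mol
From the 1:2 ratio, n(H2C2O4) in each aliquot = 1/2 × 4.54 × 10^-3 = 2.27 × 10^-3 mol
n(H2C2O4) in the whole flask = 2.27 × 10^-3 × 500.0/50.0 = 0.0227 mol
mass of H2C2O4 = 0.0227 × 90.03 = 2.05 g

2.05 g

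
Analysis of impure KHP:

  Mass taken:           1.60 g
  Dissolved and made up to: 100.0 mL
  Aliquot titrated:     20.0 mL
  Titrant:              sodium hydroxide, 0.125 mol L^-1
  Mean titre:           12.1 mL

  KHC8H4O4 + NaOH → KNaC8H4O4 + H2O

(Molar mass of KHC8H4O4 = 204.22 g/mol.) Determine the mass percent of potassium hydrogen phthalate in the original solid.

n(NaOH) per titration = 0.0121 × 0.125 = 1.51 × 10^-3 mol
n(KHC8H4O4) in each aliquot = 1.51 × 10^-3 mol (1:1 ratio)
n(KHC8H4O4) in the whole flask = 1.51 × 10^-3 × 100.0/20.0 = 7.56 × 10^-3 mol
mass of KHC8H4O4 = 7.56 × 10^-3 × 204.22 = 1.54 g
% KHC8H4O4 = 1.54 / 1.60 × 100 = 96.5 %

96.5 %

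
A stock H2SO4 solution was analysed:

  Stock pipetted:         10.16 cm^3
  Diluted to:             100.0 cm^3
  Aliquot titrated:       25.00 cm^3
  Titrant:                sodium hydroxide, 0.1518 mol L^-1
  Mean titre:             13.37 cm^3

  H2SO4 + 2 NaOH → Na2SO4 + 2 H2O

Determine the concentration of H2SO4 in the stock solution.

n(NaOH) = 0.01337 × 0.1518 = 2.030 × 10^-3 mol
From the 1:2 ratio, n(H2SO4) in the aliquot = 1/2 × 2.030 × 10^-3 = 1.015 × 10^-3 mol
[H2SO4]_dilute = 1.015 × 10^-3 / 0.02500 = 0.04059 mol/L
Dilution factor = 100.0 / 10.16 = 9.843
[H2SO4]_stock = 0.04059 × 9.843 = 0.3995 mol/L

0.3995 mol/L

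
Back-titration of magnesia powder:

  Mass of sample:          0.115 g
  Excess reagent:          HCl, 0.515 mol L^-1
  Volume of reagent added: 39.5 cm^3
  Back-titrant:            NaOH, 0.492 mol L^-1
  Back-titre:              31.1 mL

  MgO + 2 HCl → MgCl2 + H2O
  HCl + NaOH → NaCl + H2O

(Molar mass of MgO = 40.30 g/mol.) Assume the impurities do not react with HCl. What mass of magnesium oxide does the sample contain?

n(HCl) added = 0.0395 × 0.515 = 0.0203 mol
n(NaOH) used in back-titration = 0.0311 × 0.492 = 0.0153 mol
n(HCl) left over = 0.0153 mol (1:1 ratio)
n(HCl) consumed by analyte = 0.0203 − 0.0153 = 5.04 × 10^-3 mol
From the 1:2 ratio, n(MgO) = 1/2 × 5.04 × 10^-3 = 2.52 × 10^-3 mol
mass of MgO = 2.52 × 10^-3 × 40.30 = 0.102 g

0.102 g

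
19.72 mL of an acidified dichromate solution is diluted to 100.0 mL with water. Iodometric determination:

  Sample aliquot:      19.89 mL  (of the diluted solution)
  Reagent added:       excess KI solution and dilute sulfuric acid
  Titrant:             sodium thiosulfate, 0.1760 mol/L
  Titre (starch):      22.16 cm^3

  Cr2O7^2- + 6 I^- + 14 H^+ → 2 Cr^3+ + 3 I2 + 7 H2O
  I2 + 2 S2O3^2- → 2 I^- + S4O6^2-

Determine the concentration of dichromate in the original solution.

0.1657 mol/L

n(S2O3^2-) = 0.02216 × 0.1760 = 3.900 × 10^-3 mol
n(I2) = n(S2O3^2-)/2 = 1.950 × 10^-3 mol
From the 1:3 ratio, n(Cr2O7^2-) in the aliquot = 1/3 × 1.950 × 10^-3 = 6.500 × 10^-4 mol
[Cr2O7^2-]_dilute = 6.500 × 10^-4 / 0.01989 = 0.03268 mol/L
[Cr2O7^2-]_original = 0.03268 × 100.0/19.72 = 0.1657 mol/L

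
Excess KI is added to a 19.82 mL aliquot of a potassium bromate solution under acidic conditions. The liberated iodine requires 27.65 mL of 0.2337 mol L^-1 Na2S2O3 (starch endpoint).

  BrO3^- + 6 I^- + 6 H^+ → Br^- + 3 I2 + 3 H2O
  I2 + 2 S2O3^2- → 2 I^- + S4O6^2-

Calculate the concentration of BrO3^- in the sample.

0.05434 mol/L

n(S2O3^2-) = 0.02765 × 0.2337 = 6.462 × 10^-3 mol
n(I2) = n(S2O3^2-)/2 = 3.231 × 10^-3 mol
From the 1:3 ratio, n(BrO3^-) in the aliquot = 1/3 × 3.231 × 10^-3 = 1.077 × 10^-3 mol
[BrO3^-] = 1.077 × 10^-3 / 0.01982 = 0.05434 mol/L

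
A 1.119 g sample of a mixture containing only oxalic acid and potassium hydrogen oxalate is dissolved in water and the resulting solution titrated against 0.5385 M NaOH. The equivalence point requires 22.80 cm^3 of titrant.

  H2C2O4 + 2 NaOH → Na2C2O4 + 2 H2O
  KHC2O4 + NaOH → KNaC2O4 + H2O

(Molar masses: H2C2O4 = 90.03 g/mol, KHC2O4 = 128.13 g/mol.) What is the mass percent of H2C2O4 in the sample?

21.98 %

n(NaOH) = 0.02280 × 0.5385 = 0.01228 mol
Let x = n(H2C2O4), y = n(KHC2O4).
Titrant: 2x + 1y = 0.01228;  mass: 90.03x + 128.13y = 1.119
Solving, x = 2.732 × 10^-3 mol, y = 6.814 × 10^-3 mol
mass of H2C2O4 = 2.732 × 10^-3 × 90.03 = 0.2460 g
% H2C2O4 = 0.2460 / 1.119 × 100 = 21.98 %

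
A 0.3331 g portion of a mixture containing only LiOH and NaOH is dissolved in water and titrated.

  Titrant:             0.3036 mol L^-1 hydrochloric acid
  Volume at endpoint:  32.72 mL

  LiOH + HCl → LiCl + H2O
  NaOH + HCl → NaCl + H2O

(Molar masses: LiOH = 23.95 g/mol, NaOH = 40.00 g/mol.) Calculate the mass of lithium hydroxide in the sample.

n(HCl) = 0.03272 × 0.3036 = 9.934 × 10^-3 mol
Let x = n(LiOH), y = n(NaOH).
Titrant: 1x + 1y = 9.934 × 10^-3;  mass: 23.95x + 40.00y = 0.3331
Solving, x = 4.003 × 10^-3 mol, y = 5.931 × 10^-3 mol
mass of LiOH = 4.003 × 10^-3 × 23.95 = 0.09588 g

0.09588 g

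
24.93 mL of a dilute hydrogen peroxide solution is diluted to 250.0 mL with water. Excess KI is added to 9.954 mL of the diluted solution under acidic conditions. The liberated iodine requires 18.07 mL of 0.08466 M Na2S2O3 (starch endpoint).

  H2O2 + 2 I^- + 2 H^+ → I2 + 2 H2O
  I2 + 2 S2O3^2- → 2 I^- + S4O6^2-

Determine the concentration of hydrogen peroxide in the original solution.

n(S2O3^2-) = 0.01807 × 0.08466 = 1.530 × 10^-3 mol
n(I2) = n(S2O3^2-)/2 = 7.649 × 10^-4 mol
n(H2O2) in the aliquot = 7.649 × 10^-4 mol (1:1 ratio)
[H2O2]_dilute = 7.649 × 10^-4 / 0.009954 = 0.07684 mol/L
[H2O2]_original = 0.07684 × 250.0/24.93 = 0.7706 mol/L

0.7706 M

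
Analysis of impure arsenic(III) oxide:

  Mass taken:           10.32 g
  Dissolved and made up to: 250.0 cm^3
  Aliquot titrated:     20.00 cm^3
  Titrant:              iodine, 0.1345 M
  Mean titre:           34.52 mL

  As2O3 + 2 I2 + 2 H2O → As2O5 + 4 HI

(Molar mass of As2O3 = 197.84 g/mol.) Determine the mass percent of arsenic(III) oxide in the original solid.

n(I2) per titration = 0.03452 × 0.1345 = 4.643 × 10^-3 mol
From the 1:2 ratio, n(As2O3) in each aliquot = 1/2 × 4.643 × 10^-3 = 2.321 × 10^-3 mol
n(As2O3) in the whole flask = 2.321 × 10^-3 × 250.0/20.00 = 0.02902 mol
mass of As2O3 = 0.02902 × 197.84 = 5.741 g
% As2O3 = 5.741 / 10.32 × 100 = 55.63 %

55.63 %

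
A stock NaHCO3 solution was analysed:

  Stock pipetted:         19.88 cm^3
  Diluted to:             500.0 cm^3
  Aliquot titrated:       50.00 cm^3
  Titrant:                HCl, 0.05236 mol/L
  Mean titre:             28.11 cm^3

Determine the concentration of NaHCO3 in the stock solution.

NaHCO3 + HCl → NaCl + H2O + CO2
n(HCl) = 0.02811 × 0.05236 = 1.472 × 10^-3 mol
n(NaHCO3) in the aliquot = 1.472 × 10^-3 mol (1:1 ratio)
[NaHCO3]_dilute = 1.472 × 10^-3 / 0.05000 = 0.02944 mol/L
Dilution factor = 500.0 / 19.88 = 25.15
[NaHCO3]_stock = 0.02944 × 25.15 = 0.7404 mol/L

0.7404 mol/L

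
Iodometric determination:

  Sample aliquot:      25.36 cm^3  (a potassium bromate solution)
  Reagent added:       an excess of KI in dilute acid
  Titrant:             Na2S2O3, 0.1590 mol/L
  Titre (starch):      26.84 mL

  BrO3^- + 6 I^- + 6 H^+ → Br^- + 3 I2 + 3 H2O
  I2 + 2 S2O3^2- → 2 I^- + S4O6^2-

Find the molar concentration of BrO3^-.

n(S2O3^2-) = 0.02684 × 0.1590 = 4.268 × 10^-3 mol
n(I2) = n(S2O3^2-)/2 = 2.134 × 10^-3 mol
From the 1:3 ratio, n(BrO3^-) in the aliquot = 1/3 × 2.134 × 10^-3 = 7.113 × 10^-4 mol
[BrO3^-] = 7.113 × 10^-4 / 0.02536 = 0.02805 mol/L

0.02805 mol/L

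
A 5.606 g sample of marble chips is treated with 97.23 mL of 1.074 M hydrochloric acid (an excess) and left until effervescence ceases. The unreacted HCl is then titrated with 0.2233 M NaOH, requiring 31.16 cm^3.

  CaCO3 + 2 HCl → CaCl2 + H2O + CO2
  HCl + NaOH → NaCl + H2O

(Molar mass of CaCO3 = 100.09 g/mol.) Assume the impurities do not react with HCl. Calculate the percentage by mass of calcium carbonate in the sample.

n(HCl) added = 0.09723 × 1.074 = 0.1044 mol
n(NaOH) used in back-titration = 0.03116 × 0.2233 = 6.958 × 10^-3 mol
n(HCl) left over = 6.958 × 10^-3 mol (1:1 ratio)
n(HCl) consumed by analyte = 0.1044 − 6.958 × 10^-3 = 0.09747 mol
From the 1:2 ratio, n(CaCO3) = 1/2 × 0.09747 = 0.04873 mol
mass of CaCO3 = 0.04873 × 100.09 = 4.878 g
% CaCO3 = 4.878 / 5.606 × 100 = 87.01 %

87.01 %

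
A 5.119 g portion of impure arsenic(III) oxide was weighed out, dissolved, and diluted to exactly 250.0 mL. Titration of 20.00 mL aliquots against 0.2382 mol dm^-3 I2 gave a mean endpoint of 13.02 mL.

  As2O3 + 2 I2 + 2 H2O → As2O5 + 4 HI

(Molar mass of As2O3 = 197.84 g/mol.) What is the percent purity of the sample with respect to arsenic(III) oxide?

74.91 %

n(I2) per titration = 0.01302 × 0.2382 = 3.101 × 10^-3 mol
From the 1:2 ratio, n(As2O3) in each aliquot = 1/2 × 3.101 × 10^-3 = 1.551 × 10^-3 mol
n(As2O3) in the whole flask = 1.551 × 10^-3 × 250.0/20.00 = 0.01938 mol
mass of As2O3 = 0.01938 × 197.84 = 3.835 g
% As2O3 = 3.835 / 5.119 × 100 = 74.91 %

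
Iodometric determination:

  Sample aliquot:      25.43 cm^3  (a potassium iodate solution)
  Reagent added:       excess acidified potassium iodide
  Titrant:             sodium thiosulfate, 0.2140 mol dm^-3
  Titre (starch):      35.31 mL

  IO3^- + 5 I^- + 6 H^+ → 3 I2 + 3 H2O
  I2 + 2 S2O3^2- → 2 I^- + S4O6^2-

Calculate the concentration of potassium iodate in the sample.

n(S2O3^2-) = 0.03531 × 0.2140 = 7.556 × 10^-3 mol
n(I2) = n(S2O3^2-)/2 = 3.778 × 10^-3 mol
From the 1:3 ratio, n(IO3^-) in the aliquot = 1/3 × 3.778 × 10^-3 = 1.259 × 10^-3 mol
[IO3^-] = 1.259 × 10^-3 / 0.02543 = 0.04952 mol/L

0.04952 mol/L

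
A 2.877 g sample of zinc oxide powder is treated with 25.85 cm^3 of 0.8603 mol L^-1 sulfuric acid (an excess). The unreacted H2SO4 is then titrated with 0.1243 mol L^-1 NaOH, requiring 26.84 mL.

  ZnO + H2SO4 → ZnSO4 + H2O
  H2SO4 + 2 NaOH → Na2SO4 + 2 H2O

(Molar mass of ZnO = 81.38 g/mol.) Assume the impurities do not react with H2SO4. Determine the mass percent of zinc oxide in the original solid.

n(H2SO4) added = 0.02585 × 0.8603 = 0.02224 mol
n(NaOH) used in back-titration = 0.02684 × 0.1243 = 3.336 × 10^-3 mol
From the 1:2 ratio, n(H2SO4) left over = 1/2 × 3.336 × 10^-3 = 1.668 × 10^-3 mol
n(H2SO4) consumed by analyte = 0.02224 − 1.668 × 10^-3 = 0.02057 mol
n(ZnO) = 0.02057 mol (1:1 ratio)
mass of ZnO = 0.02057 × 81.38 = 1.674 g
% ZnO = 1.674 / 2.877 × 100 = 58.19 %

58.19 %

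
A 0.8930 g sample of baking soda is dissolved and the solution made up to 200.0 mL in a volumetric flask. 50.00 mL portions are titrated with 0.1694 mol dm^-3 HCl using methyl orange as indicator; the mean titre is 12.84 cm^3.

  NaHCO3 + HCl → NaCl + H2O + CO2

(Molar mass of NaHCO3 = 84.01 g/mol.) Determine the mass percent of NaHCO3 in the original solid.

n(HCl) per titration = 0.01284 × 0.1694 = 2.175 × 10^-3 mol
n(NaHCO3) in each aliquot = 2.175 × 10^-3 mol (1:1 ratio)
n(NaHCO3) in the whole flask = 2.175 × 10^-3 × 200.0/50.00 = 8.700 × 10^-3 mol
mass of NaHCO3 = 8.700 × 10^-3 × 84.01 = 0.7309 g
% NaHCO3 = 0.7309 / 0.8930 × 100 = 81.85 %

81.85 %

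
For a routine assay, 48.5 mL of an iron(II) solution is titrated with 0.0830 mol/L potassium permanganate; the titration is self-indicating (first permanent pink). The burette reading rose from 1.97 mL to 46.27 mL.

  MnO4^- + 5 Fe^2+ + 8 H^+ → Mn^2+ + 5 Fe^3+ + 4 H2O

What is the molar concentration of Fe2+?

0.379 mol/L

n(KMnO4) = 0.0443 L × 0.0830 mol/L = 3.68 × 10^-3 mol
From the 5:1 mole ratio, n(Fe2+) = 5/1 × 3.68 × 10^-3 = 0.0184 mol
[Fe2+] = 0.0184 mol / 0.0485 L = 0.379 mol/L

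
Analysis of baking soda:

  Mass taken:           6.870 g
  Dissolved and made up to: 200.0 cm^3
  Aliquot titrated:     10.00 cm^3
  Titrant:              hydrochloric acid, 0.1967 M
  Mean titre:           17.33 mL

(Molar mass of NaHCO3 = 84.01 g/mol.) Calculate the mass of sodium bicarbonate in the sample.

NaHCO3 + HCl → NaCl + H2O + CO2
n(HCl) per titration = 0.01733 × 0.1967 = 3.409 × 10^-3 mol
n(NaHCO3) in each aliquot = 3.409 × 10^-3 mol (1:1 ratio)
n(NaHCO3) in the whole flask = 3.409 × 10^-3 × 200.0/10.00 = 0.06818 mol
mass of NaHCO3 = 0.06818 × 84.01 = 5.727 g

5.727 g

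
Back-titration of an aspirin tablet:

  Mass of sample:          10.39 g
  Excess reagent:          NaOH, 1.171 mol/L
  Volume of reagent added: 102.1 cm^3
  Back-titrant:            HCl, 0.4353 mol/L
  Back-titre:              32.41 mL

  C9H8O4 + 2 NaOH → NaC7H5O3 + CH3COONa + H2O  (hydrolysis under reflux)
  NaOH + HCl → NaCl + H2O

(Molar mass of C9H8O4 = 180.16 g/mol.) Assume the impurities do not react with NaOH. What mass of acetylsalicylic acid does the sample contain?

n(NaOH) added = 0.1021 × 1.171 = 0.1196 mol
n(HCl) used in back-titration = 0.03241 × 0.4353 = 0.01411 mol
n(NaOH) left over = 0.01411 mol (1:1 ratio)
n(NaOH) consumed by analyte = 0.1196 − 0.01411 = 0.1055 mol
From the 1:2 ratio, n(C9H8O4) = 1/2 × 0.1055 = 0.05273 mol
mass of C9H8O4 = 0.05273 × 180.16 = 9.499 g

9.499 g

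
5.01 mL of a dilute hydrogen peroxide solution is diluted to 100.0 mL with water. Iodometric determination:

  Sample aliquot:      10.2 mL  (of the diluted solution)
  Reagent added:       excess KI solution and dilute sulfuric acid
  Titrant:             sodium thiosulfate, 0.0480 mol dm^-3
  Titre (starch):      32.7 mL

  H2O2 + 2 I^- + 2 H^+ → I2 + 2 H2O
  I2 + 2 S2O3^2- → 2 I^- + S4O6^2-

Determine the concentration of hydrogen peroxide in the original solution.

n(S2O3^2-) = 0.0327 × 0.0480 = 1.57 × 10^-3 mol
n(I2) = n(S2O3^2-)/2 = 7.85 × 10^-4 mol
n(H2O2) in the aliquot = 7.85 × 10^-4 mol (1:1 ratio)
[H2O2]_dilute = 7.85 × 10^-4 / 0.0102 = 0.0769 mol/L
[H2O2]_original = 0.0769 × 100.0/5.01 = 1.54 mol/L

1.54 mol/L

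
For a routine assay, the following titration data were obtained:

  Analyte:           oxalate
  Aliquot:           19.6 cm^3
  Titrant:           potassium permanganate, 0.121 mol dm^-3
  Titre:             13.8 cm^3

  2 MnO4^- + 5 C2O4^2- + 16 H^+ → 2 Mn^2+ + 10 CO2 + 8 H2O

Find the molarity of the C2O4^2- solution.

0.213 mol/L

n(KMnO4) = 0.0138 L × 0.121 mol/L = 1.67 × 10^-3 mol
From the 5:2 mole ratio, n(C2O4^2-) = 5/2 × 1.67 × 10^-3 = 4.17 × 10^-3 mol
[C2O4^2-] = 4.17 × 10^-3 mol / 0.0196 L = 0.213 mol/L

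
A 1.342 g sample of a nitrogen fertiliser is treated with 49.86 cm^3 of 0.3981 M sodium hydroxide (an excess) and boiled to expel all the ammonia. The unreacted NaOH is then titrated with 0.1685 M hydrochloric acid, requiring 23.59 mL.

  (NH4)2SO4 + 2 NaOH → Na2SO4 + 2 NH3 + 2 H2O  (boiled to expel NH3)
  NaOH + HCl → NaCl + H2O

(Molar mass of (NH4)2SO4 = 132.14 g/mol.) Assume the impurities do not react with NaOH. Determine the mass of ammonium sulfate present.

n(NaOH) added = 0.04986 × 0.3981 = 0.01985 mol
n(HCl) used in back-titration = 0.02359 × 0.1685 = 3.975 × 10^-3 mol
n(NaOH) left over = 3.975 × 10^-3 mol (1:1 ratio)
n(NaOH) consumed by analyte = 0.01985 − 3.975 × 10^-3 = 0.01587 mol
From the 1:2 ratio, n((NH4)2SO4) = 1/2 × 0.01587 = 7.937 × 10^-3 mol
mass of (NH4)2SO4 = 7.937 × 10^-3 × 132.14 = 1.049 g

1.049 g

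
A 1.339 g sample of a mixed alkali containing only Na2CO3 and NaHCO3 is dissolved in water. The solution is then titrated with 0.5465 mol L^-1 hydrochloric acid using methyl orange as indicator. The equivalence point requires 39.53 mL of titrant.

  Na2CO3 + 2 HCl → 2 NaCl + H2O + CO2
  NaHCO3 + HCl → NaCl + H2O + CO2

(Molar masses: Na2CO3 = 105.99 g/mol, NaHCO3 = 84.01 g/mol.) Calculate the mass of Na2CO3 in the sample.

0.8131 g

n(HCl) = 0.03953 × 0.5465 = 0.02160 mol
Let x = n(Na2CO3), y = n(NaHCO3).
Titrant: 2x + 1y = 0.02160;  mass: 105.99x + 84.01y = 1.339
Solving, x = 7.672 × 10^-3 mol, y = 6.260 × 10^-3 mol
mass of Na2CO3 = 7.672 × 10^-3 × 105.99 = 0.8131 g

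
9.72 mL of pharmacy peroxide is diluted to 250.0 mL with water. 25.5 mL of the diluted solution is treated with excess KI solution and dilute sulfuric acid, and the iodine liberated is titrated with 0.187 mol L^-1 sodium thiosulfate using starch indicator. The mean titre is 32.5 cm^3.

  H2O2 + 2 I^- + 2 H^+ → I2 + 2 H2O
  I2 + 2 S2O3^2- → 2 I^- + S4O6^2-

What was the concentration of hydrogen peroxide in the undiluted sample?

3.06 mol/L

n(S2O3^2-) = 0.0325 × 0.187 = 6.08 × 10^-3 mol
n(I2) = n(S2O3^2-)/2 = 3.04 × 10^-3 mol
n(H2O2) in the aliquot = 3.04 × 10^-3 mol (1:1 ratio)
[H2O2]_dilute = 3.04 × 10^-3 / 0.0255 = 0.119 mol/L
[H2O2]_original = 0.119 × 250.0/9.72 = 3.06 mol/L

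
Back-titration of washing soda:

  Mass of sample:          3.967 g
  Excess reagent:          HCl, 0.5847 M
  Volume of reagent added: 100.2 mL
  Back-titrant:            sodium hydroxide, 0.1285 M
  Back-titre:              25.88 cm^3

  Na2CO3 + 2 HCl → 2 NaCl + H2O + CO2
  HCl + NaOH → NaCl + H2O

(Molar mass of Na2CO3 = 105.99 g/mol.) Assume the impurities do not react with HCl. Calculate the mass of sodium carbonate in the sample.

n(HCl) added = 0.1002 × 0.5847 = 0.05859 mol
n(NaOH) used in back-titration = 0.02588 × 0.1285 = 3.326 × 10^-3 mol
n(HCl) left over = 3.326 × 10^-3 mol (1:1 ratio)
n(HCl) consumed by analyte = 0.05859 − 3.326 × 10^-3 = 0.05526 mol
From the 1:2 ratio, n(Na2CO3) = 1/2 × 0.05526 = 0.02763 mol
mass of Na2CO3 = 0.02763 × 105.99 = 2.929 g

2.929 g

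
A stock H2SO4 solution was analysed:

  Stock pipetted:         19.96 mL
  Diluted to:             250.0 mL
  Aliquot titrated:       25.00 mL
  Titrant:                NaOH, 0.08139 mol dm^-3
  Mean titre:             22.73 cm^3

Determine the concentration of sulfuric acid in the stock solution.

0.4634 mol/L

H2SO4 + 2 NaOH → Na2SO4 + 2 H2O
n(NaOH) = 0.02273 × 0.08139 = 1.850 × 10^-3 mol
From the 1:2 ratio, n(H2SO4) in the aliquot = 1/2 × 1.850 × 10^-3 = 9.250 × 10^-4 mol
[H2SO4]_dilute = 9.250 × 10^-4 / 0.02500 = 0.03700 mol/L
Dilution factor = 250.0 / 19.96 = 12.53
[H2SO4]_stock = 0.03700 × 12.53 = 0.4634 mol/L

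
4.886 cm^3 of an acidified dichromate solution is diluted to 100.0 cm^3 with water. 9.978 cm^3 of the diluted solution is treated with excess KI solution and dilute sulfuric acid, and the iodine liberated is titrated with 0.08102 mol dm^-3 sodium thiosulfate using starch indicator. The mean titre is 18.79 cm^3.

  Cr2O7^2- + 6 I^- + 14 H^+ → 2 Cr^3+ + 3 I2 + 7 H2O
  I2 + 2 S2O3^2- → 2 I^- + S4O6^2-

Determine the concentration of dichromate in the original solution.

0.5204 mol/L

n(S2O3^2-) = 0.01879 × 0.08102 = 1.522 × 10^-3 mol
n(I2) = n(S2O3^2-)/2 = 7.612 × 10^-4 mol
From the 1:3 ratio, n(Cr2O7^2-) in the aliquot = 1/3 × 7.612 × 10^-4 = 2.537 × 10^-4 mol
[Cr2O7^2-]_dilute = 2.537 × 10^-4 / 0.009978 = 0.02543 mol/L
[Cr2O7^2-]_original = 0.02543 × 100.0/4.886 = 0.5204 mol/L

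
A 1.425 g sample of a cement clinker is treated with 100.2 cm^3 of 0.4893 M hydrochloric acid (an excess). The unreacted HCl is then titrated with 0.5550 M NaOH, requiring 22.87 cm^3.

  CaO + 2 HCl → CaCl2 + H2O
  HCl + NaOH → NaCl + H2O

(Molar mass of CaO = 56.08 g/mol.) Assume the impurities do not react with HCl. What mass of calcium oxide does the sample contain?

n(HCl) added = 0.1002 × 0.4893 = 0.04903 mol
n(NaOH) used in back-titration = 0.02287 × 0.5550 = 0.01269 mol
n(HCl) left over = 0.01269 mol (1:1 ratio)
n(HCl) consumed by analyte = 0.04903 − 0.01269 = 0.03634 mol
From the 1:2 ratio, n(CaO) = 1/2 × 0.03634 = 0.01817 mol
mass of CaO = 0.01817 × 56.08 = 1.019 g

1.019 g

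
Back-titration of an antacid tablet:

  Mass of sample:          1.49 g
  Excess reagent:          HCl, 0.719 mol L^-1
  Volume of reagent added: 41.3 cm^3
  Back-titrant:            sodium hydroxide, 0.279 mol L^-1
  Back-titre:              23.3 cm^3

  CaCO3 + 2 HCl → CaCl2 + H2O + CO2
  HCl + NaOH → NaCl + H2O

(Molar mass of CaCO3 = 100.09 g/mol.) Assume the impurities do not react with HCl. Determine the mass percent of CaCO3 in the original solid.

77.9 %

n(HCl) added = 0.0413 × 0.719 = 0.0297 mol
n(NaOH) used in back-titration = 0.0233 × 0.279 = 6.50 × 10^-3 mol
n(HCl) left over = 6.50 × 10^-3 mol (1:1 ratio)
n(HCl) consumed by analyte = 0.0297 − 6.50 × 10^-3 = 0.0232 mol
From the 1:2 ratio, n(CaCO3) = 1/2 × 0.0232 = 0.0116 mol
mass of CaCO3 = 0.0116 × 100.09 = 1.16 g
% CaCO3 = 1.16 / 1.49 × 100 = 77.9 %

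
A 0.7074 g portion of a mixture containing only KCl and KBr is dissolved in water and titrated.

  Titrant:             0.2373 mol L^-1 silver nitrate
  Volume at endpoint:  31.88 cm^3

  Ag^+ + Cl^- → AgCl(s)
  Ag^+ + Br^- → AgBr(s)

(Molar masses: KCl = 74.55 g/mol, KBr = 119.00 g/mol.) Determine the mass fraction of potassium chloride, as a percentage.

n(AgNO3) = 0.03188 × 0.2373 = 7.565 × 10^-3 mol
Let x = n(KCl), y = n(KBr).
Titrant: 1x + 1y = 7.565 × 10^-3;  mass: 74.55x + 119.00y = 0.7074
Solving, x = 4.339 × 10^-3 mol, y = 3.227 × 10^-3 mol
mass of KCl = 4.339 × 10^-3 × 74.55 = 0.3234 g
% KCl = 0.3234 / 0.7074 × 100 = 45.72 %

45.72 %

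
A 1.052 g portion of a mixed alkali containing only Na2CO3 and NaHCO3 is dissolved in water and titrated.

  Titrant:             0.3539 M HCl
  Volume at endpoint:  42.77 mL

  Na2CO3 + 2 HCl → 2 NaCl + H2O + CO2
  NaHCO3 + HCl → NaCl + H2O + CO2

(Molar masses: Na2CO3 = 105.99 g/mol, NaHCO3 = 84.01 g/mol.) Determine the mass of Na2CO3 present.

0.3752 g

n(HCl) = 0.04277 × 0.3539 = 0.01514 mol
Let x = n(Na2CO3), y = n(NaHCO3).
Titrant: 2x + 1y = 0.01514;  mass: 105.99x + 84.01y = 1.052
Solving, x = 3.540 × 10^-3 mol, y = 8.056 × 10^-3 mol
mass of Na2CO3 = 3.540 × 10^-3 × 105.99 = 0.3752 g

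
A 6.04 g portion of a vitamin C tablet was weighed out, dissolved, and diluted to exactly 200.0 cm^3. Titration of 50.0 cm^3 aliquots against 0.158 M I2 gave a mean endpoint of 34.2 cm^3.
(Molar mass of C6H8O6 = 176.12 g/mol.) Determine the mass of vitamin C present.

3.81 g

C6H8O6 + I2 → C6H6O6 + 2 HI
n(I2) per titration = 0.0342 × 0.158 = 5.40 × 10^-3 mol
n(C6H8O6) in each aliquot = 5.40 × 10^-3 mol (1:1 ratio)
n(C6H8O6) in the whole flask = 5.40 × 10^-3 × 200.0/50.0 = 0.0216 mol
mass of C6H8O6 = 0.0216 × 176.12 = 3.81 g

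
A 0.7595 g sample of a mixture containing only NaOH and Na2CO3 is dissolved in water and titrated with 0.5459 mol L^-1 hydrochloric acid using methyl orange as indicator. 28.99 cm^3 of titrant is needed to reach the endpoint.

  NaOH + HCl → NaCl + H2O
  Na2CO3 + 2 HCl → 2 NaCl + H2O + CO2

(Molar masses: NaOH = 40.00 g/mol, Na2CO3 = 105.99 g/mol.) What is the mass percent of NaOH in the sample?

n(HCl) = 0.02899 × 0.5459 = 0.01583 mol
Let x = n(NaOH), y = n(Na2CO3).
Titrant: 1x + 2y = 0.01583;  mass: 40.00x + 105.99y = 0.7595
Solving, x = 6.093 × 10^-3 mol, y = 4.866 × 10^-3 mol
mass of NaOH = 6.093 × 10^-3 × 40.00 = 0.2437 g
% NaOH = 0.2437 / 0.7595 × 100 = 32.09 %

32.09 %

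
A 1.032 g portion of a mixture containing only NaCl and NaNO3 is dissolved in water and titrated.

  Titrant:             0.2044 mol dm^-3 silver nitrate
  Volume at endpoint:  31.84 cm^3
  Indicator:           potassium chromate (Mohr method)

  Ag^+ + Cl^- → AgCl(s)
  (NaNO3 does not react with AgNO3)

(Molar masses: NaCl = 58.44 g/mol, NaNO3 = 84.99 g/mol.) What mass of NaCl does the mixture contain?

0.3803 g

n(AgNO3) = 0.03184 × 0.2044 = 6.508 × 10^-3 mol
Let x = n(NaCl), y = n(NaNO3).
Titrant: 1x = 6.508 × 10^-3;  mass: 58.44x + 84.99y = 1.032
Solving, x = 6.508 × 10^-3 mol, y = 7.668 × 10^-3 mol
mass of NaCl = 6.508 × 10^-3 × 58.44 = 0.3803 g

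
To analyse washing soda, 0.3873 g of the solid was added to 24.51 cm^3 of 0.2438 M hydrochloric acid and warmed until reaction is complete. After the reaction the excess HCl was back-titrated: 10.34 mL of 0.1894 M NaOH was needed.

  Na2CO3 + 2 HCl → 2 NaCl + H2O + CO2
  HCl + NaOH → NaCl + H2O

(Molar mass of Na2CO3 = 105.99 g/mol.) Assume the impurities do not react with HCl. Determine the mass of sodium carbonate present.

0.2129 g

n(HCl) added = 0.02451 × 0.2438 = 5.976 × 10^-3 mol
n(NaOH) used in back-titration = 0.01034 × 0.1894 = 1.958 × 10^-3 mol
n(HCl) left over = 1.958 × 10^-3 mol (1:1 ratio)
n(HCl) consumed by analyte = 5.976 × 10^-3 − 1.958 × 10^-3 = 4.017 × 10^-3 mol
From the 1:2 ratio, n(Na2CO3) = 1/2 × 4.017 × 10^-3 = 2.009 × 10^-3 mol
mass of Na2CO3 = 2.009 × 10^-3 × 105.99 = 0.2129 g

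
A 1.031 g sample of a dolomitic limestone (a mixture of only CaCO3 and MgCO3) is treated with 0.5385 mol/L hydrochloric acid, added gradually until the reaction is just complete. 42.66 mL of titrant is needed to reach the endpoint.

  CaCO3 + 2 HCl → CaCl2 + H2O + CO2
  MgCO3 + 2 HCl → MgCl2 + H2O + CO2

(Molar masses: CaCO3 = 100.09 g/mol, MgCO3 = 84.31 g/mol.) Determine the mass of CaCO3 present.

n(HCl) = 0.04266 × 0.5385 = 0.02297 mol
Let x = n(CaCO3), y = n(MgCO3).
Titrant: 2x + 2y = 0.02297;  mass: 100.09x + 84.31y = 1.031
Solving, x = 3.967 × 10^-3 mol, y = 7.519 × 10^-3 mol
mass of CaCO3 = 3.967 × 10^-3 × 100.09 = 0.3970 g

0.3970 g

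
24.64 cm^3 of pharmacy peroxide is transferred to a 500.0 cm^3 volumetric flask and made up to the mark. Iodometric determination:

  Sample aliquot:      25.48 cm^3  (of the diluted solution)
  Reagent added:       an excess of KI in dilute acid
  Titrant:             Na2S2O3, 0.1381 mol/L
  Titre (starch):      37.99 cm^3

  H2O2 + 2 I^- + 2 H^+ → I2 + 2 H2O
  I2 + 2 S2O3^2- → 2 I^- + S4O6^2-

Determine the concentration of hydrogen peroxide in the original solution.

n(S2O3^2-) = 0.03799 × 0.1381 = 5.246 × 10^-3 mol
n(I2) = n(S2O3^2-)/2 = 2.623 × 10^-3 mol
n(H2O2) in the aliquot = 2.623 × 10^-3 mol (1:1 ratio)
[H2O2]_dilute = 2.623 × 10^-3 / 0.02548 = 0.1030 mol/L
[H2O2]_original = 0.1030 × 500.0/24.64 = 2.089 mol/L

2.089 mol/L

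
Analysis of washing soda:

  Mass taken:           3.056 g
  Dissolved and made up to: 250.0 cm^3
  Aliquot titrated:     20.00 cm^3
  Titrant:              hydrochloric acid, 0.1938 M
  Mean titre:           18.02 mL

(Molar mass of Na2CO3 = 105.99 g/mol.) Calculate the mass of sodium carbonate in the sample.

Na2CO3 + 2 HCl → 2 NaCl + H2O + CO2
n(HCl) per titration = 0.01802 × 0.1938 = 3.492 × 10^-3 mol
From the 1:2 ratio, n(Na2CO3) in each aliquot = 1/2 × 3.492 × 10^-3 = 1.746 × 10^-3 mol
n(Na2CO3) in the whole flask = 1.746 × 10^-3 × 250.0/20.00 = 0.02183 mol
mass of Na2CO3 = 0.02183 × 105.99 = 2.313 g

2.313 g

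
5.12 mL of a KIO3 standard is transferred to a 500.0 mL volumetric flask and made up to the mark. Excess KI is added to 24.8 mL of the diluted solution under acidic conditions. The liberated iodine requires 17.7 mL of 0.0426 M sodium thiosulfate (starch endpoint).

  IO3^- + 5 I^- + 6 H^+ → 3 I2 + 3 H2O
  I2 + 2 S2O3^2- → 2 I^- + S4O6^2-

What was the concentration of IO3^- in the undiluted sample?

0.495 M

n(S2O3^2-) = 0.0177 × 0.0426 = 7.54 × 10^-4 mol
n(I2) = n(S2O3^2-)/2 = 3.77 × 10^-4 mol
From the 1:3 ratio, n(IO3^-) in the aliquot = 1/3 × 3.77 × 10^-4 = 1.26 × 10^-4 mol
[IO3^-]_dilute = 1.26 × 10^-4 / 0.0248 = 0.00507 mol/L
[IO3^-]_original = 0.00507 × 500.0/5.12 = 0.495 mol/L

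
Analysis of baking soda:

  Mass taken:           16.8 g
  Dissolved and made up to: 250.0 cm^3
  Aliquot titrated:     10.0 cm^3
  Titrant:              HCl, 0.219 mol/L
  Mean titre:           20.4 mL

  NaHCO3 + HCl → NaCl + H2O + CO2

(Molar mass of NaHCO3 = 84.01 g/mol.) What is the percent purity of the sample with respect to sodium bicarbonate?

n(HCl) per titration = 0.0204 × 0.219 = 4.47 × 10^-3 mol
n(NaHCO3) in each aliquot = 4.47 × 10^-3 mol (1:1 ratio)
n(NaHCO3) in the whole flask = 4.47 × 10^-3 × 250.0/10.0 = 0.112 mol
mass of NaHCO3 = 0.112 × 84.01 = 9.38 g
% NaHCO3 = 9.38 / 16.8 × 100 = 55.9 %

55.9 %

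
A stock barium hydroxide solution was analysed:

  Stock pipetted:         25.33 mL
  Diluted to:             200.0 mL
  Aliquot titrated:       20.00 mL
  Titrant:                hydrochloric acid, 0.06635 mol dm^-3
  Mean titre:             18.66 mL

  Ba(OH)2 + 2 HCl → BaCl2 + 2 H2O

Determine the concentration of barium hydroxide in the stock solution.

n(HCl) = 0.01866 × 0.06635 = 1.238 × 10^-3 mol
From the 1:2 ratio, n(Ba(OH)2) in the aliquot = 1/2 × 1.238 × 10^-3 = 6.190 × 10^-4 mol
[Ba(OH)2]_dilute = 6.190 × 10^-4 / 0.02000 = 0.03095 mol/L
Dilution factor = 200.0 / 25.33 = 7.896
[Ba(OH)2]_stock = 0.03095 × 7.896 = 0.2444 mol/L

0.2444 mol/L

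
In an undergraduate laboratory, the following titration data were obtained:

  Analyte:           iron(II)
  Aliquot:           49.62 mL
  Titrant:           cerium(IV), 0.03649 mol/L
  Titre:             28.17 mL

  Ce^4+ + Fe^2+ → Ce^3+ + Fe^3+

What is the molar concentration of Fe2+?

0.02072 mol/L

n(Ce4+) = 0.02817 L × 0.03649 mol/L = 1.028 × 10^-3 mol
n(Fe2+) = 1.028 × 10^-3 mol (1:1 mole ratio)
[Fe2+] = 1.028 × 10^-3 mol / 0.04962 L = 0.02072 mol/L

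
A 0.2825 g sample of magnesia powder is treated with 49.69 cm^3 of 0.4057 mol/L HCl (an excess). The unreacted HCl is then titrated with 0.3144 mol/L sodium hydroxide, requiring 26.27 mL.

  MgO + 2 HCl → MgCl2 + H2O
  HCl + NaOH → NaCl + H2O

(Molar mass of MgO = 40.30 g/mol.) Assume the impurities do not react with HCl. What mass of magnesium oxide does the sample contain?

n(HCl) added = 0.04969 × 0.4057 = 0.02016 mol
n(NaOH) used in back-titration = 0.02627 × 0.3144 = 8.259 × 10^-3 mol
n(HCl) left over = 8.259 × 10^-3 mol (1:1 ratio)
n(HCl) consumed by analyte = 0.02016 − 8.259 × 10^-3 = 0.01190 mol
From the 1:2 ratio, n(MgO) = 1/2 × 0.01190 = 5.950 × 10^-3 mol
mass of MgO = 5.950 × 10^-3 × 40.30 = 0.2398 g

0.2398 g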